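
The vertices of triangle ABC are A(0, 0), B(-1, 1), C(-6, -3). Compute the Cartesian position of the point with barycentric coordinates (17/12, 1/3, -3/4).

(25/6, 31/12)

P = (17/12)·A + (1/3)·B + (-3/4)·C.
x-coordinate: (17/12)·0 + (1/3)·(-1) + (-3/4)·(-6) = 25/6.
y-coordinate: (17/12)·0 + (1/3)·1 + (-3/4)·(-3) = 31/12.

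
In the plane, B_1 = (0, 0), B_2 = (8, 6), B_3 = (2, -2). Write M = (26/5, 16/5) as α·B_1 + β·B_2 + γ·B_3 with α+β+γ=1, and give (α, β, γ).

Signed area of the reference triangle: [B_1B_2B_3] = ½·(0·(6−(-2)) + 8·(-2−0) + 2·(0−6)) = ½·(0 − 16 − 12) = -14.
[MB_2B_3] = ½·((26/5)·(6−(-2)) + 8·(-2−(16/5)) + 2·(16/5−6)) = ½·(208/5 − 208/5 − 28/5) = -14/5, so the B_1-coordinate is (-14/5)/(-14) = 1/5.
[B_1MB_3] = ½·(0·(16/5−(-2)) + (26/5)·(-2−0) + 2·(0−(16/5))) = ½·(0 − 52/5 − 32/5) = -42/5, so the B_2-coordinate is 3/5.
[B_1B_2M] = ½·(0·(6−(16/5)) + 8·(16/5−0) + (26/5)·(0−6)) = ½·(0 + 128/5 − 156/5) = -14/5, so the B_3-coordinate is 1/5.
Check: 1/5 + 3/5 + 1/5 = 1.

(1/5, 3/5, 1/5)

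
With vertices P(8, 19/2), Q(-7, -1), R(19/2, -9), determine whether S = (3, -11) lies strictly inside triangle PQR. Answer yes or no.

no

Barycentric coordinates of S: (-20/69, 29/69, 20/23).
The three coordinates are negative, positive, positive; a point is interior exactly when all three are positive.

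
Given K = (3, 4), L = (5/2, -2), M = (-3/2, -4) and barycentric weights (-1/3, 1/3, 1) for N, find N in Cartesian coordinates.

N = (-1/3)·K + (1/3)·L + 1·M.
x-coordinate: (-1/3)·3 + (1/3)·(5/2) + 1·(-3/2) = -5/3.
y-coordinate: (-1/3)·4 + (1/3)·(-2) + 1·(-4) = -6.

(-5/3, -6)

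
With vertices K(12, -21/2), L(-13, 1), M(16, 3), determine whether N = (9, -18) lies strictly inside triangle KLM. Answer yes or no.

Barycentric coordinates of N: (1190/767, 21/767, -444/767).
The three coordinates are positive, positive, negative; a point is interior exactly when all three are positive.

no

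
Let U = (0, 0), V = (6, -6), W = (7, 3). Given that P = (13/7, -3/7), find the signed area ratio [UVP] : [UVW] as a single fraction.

1/7

[UVW] = ½·(0·(-6−3) + 6·(3−0) + 7·(0−(-6))) = ½·(0 + 18 + 42) = 30.
[UVP] = ½·(0·(-6−(-3/7)) + 6·(-3/7−0) + (13/7)·(0−(-6))) = ½·(0 − 18/7 + 78/7) = 30/7, so the ratio is (30/7)/30 = 1/7.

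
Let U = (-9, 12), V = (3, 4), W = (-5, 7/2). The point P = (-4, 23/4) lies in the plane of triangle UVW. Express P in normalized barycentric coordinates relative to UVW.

(1/4, 1/4, 1/2)

Signed area of the reference triangle: [UVW] = ½·((-9)·(4−(7/2)) + 3·(7/2−12) + (-5)·(12−4)) = ½·(-9/2 − 51/2 − 40) = -35.
[PVW] = ½·((-4)·(4−(7/2)) + 3·(7/2−(23/4)) + (-5)·(23/4−4)) = ½·(-2 − 27/4 − 35/4) = -35/4, so the U-coordinate is (-35/4)/(-35) = 1/4.
[UPW] = ½·((-9)·(23/4−(7/2)) + (-4)·(7/2−12) + (-5)·(12−(23/4))) = ½·(-81/4 + 34 − 125/4) = -35/4, so the V-coordinate is 1/4.
[UVP] = ½·((-9)·(4−(23/4)) + 3·(23/4−12) + (-4)·(12−4)) = ½·(63/4 − 75/4 − 32) = -35/2, so the W-coordinate is 1/2.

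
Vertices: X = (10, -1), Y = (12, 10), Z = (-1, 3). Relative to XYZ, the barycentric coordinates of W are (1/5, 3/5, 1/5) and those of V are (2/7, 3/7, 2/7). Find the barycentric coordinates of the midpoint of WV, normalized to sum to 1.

(17/70, 18/35, 17/70)

Since both coordinate triples sum to 1, the midpoint's barycentrics are the componentwise average.
(1/5+2/7)/2 = 17/70; similarly 18/35 and 17/70.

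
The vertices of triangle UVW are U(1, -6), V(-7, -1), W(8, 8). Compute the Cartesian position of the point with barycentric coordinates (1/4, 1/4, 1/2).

(5/2, 9/4)

P = (1/4)·U + (1/4)·V + (1/2)·W.
x-coordinate: (1/4)·1 + (1/4)·(-7) + (1/2)·8 = 5/2.
y-coordinate: (1/4)·(-6) + (1/4)·(-1) + (1/2)·8 = 9/4.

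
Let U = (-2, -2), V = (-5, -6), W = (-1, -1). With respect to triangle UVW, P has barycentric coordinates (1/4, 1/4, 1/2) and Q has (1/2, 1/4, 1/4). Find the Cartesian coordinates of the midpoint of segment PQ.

Barycentric coordinates of the midpoint are the average: (3/8, 1/4, 3/8).
Converting: (3/8)·U + (1/4)·V + (3/8)·W = (-19/8, -21/8).

(-19/8, -21/8)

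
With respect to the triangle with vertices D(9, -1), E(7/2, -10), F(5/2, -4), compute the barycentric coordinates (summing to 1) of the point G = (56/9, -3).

Signed area of the reference triangle: [DEF] = ½·(9·(-10−(-4)) + (7/2)·(-4−(-1)) + (5/2)·(-1−(-10))) = ½·(-54 − 21/2 + 45/2) = -21.
[GEF] = ½·((56/9)·(-10−(-4)) + (7/2)·(-4−(-3)) + (5/2)·(-3−(-10))) = ½·(-112/3 − 7/2 + 35/2) = -35/3, so the D-coordinate is (-35/3)/(-21) = 5/9.
[DGF] = ½·(9·(-3−(-4)) + (56/9)·(-4−(-1)) + (5/2)·(-1−(-3))) = ½·(9 − 56/3 + 5) = -7/3, so the E-coordinate is 1/9.
[DEG] = ½·(9·(-10−(-3)) + (7/2)·(-3−(-1)) + (56/9)·(-1−(-10))) = ½·(-63 − 7 + 56) = -7, so the F-coordinate is 1/3.

(5/9, 1/9, 1/3)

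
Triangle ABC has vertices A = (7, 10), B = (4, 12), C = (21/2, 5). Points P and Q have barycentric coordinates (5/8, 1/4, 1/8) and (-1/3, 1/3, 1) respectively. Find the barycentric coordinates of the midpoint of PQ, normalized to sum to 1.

(7/48, 7/24, 9/16)

Since both coordinate triples sum to 1, the midpoint's barycentrics are the componentwise average.
(5/8+-1/3)/2 = 7/48; similarly 7/24 and 9/16.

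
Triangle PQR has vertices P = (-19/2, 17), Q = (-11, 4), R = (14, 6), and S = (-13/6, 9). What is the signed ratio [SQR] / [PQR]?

1/3

[PQR] = ½·((-19/2)·(4−6) + (-11)·(6−17) + 14·(17−4)) = ½·(19 + 121 + 182) = 161.
[SQR] = ½·((-13/6)·(4−6) + (-11)·(6−9) + 14·(9−4)) = ½·(13/3 + 33 + 70) = 161/3, so the ratio is (161/3)/161 = 1/3.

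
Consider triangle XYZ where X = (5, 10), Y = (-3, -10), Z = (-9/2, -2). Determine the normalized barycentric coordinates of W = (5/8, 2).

(1/2, 1/4, 1/4)

Signed area of the reference triangle: [XYZ] = ½·(5·(-10−(-2)) + (-3)·(-2−10) + (-9/2)·(10−(-10))) = ½·(-40 + 36 − 90) = -47.
[WYZ] = ½·((5/8)·(-10−(-2)) + (-3)·(-2−2) + (-9/2)·(2−(-10))) = ½·(-5 + 12 − 54) = -47/2, so the X-coordinate is (-47/2)/(-47) = 1/2.
[XWZ] = ½·(5·(2−(-2)) + (5/8)·(-2−10) + (-9/2)·(10−2)) = ½·(20 − 15/2 − 36) = -47/4, so the Y-coordinate is 1/4.
[XYW] = ½·(5·(-10−2) + (-3)·(2−10) + (5/8)·(10−(-10))) = ½·(-60 + 24 + 25/2) = -47/4, so the Z-coordinate is 1/4.
Check: 1/2 + 1/4 + 1/4 = 1.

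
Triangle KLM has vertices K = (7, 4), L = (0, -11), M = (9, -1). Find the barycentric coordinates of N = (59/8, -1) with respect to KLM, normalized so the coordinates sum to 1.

(1/4, 1/8, 5/8)

Signed area of the reference triangle: [KLM] = ½·(7·(-11−(-1)) + 0·(-1−4) + 9·(4−(-11))) = ½·(-70 + 0 + 135) = 65/2.
[NLM] = ½·((59/8)·(-11−(-1)) + 0·(-1−(-1)) + 9·(-1−(-11))) = ½·(-295/4 + 0 + 90) = 65/8, so the K-coordinate is (65/8)/(65/2) = 1/4.
[KNM] = ½·(7·(-1−(-1)) + (59/8)·(-1−4) + 9·(4−(-1))) = ½·(0 − 295/8 + 45) = 65/16, so the L-coordinate is 1/8.
[KLN] = ½·(7·(-11−(-1)) + 0·(-1−4) + (59/8)·(4−(-11))) = ½·(-70 + 0 + 885/8) = 325/16, so the M-coordinate is 5/8.
Check: 1/4 + 1/8 + 5/8 = 1.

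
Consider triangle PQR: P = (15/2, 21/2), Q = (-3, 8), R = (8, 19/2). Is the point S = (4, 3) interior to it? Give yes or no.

no

Barycentric coordinates of S: (-262/47, 29/47, 280/47).
The three coordinates are negative, positive, positive; a point is interior exactly when all three are positive.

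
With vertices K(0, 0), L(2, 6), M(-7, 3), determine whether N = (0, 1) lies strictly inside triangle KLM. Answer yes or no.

yes

Barycentric coordinates of N: (13/16, 7/48, 1/24).
The three coordinates are positive, positive, positive; a point is interior exactly when all three are positive.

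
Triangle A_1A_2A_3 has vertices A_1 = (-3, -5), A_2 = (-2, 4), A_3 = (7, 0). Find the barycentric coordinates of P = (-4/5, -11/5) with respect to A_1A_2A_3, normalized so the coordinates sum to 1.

Signed area of the reference triangle: [A_1A_2A_3] = ½·((-3)·(4−0) + (-2)·(0−(-5)) + 7·(-5−4)) = ½·(-12 − 10 − 63) = -85/2.
[PA_2A_3] = ½·((-4/5)·(4−0) + (-2)·(0−(-11/5)) + 7·(-11/5−4)) = ½·(-16/5 − 22/5 − 217/5) = -51/2, so the A_1-coordinate is (-51/2)/(-85/2) = 3/5.
[A_1PA_3] = ½·((-3)·(-11/5−0) + (-4/5)·(0−(-5)) + 7·(-5−(-11/5))) = ½·(33/5 − 4 − 98/5) = -17/2, so the A_2-coordinate is 1/5.
[A_1A_2P] = ½·((-3)·(4−(-11/5)) + (-2)·(-11/5−(-5)) + (-4/5)·(-5−4)) = ½·(-93/5 − 28/5 + 36/5) = -17/2, so the A_3-coordinate is 1/5.

(3/5, 1/5, 1/5)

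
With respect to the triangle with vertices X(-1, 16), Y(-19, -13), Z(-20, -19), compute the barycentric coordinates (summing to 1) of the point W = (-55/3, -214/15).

Signed area of the reference triangle: [XYZ] = ½·((-1)·(-13−(-19)) + (-19)·(-19−16) + (-20)·(16−(-13))) = ½·(-6 + 665 − 580) = 79/2.
[WYZ] = ½·((-55/3)·(-13−(-19)) + (-19)·(-19−(-214/15)) + (-20)·(-214/15−(-13))) = ½·(-110 + 1349/15 + 76/3) = 79/30, so the X-coordinate is (79/30)/(79/2) = 1/15.
[XWZ] = ½·((-1)·(-214/15−(-19)) + (-55/3)·(-19−16) + (-20)·(16−(-214/15))) = ½·(-71/15 + 1925/3 − 1816/3) = 79/5, so the Y-coordinate is 2/5.
[XYW] = ½·((-1)·(-13−(-214/15)) + (-19)·(-214/15−16) + (-55/3)·(16−(-13))) = ½·(-19/15 + 8626/15 − 1595/3) = 316/15, so the Z-coordinate is 8/15.

(1/15, 2/5, 8/15)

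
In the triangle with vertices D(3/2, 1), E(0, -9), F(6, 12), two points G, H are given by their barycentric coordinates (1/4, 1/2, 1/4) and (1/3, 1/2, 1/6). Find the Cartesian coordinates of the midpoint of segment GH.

Barycentric coordinates of the midpoint are the average: (7/24, 1/2, 5/24).
Converting: (7/24)·D + (1/2)·E + (5/24)·F = (27/16, -41/24).

(27/16, -41/24)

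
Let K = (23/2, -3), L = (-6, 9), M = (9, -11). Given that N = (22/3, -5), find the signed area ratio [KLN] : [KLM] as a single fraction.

[KLM] = ½·((23/2)·(9−(-11)) + (-6)·(-11−(-3)) + 9·(-3−9)) = ½·(230 + 48 − 108) = 85.
[KLN] = ½·((23/2)·(9−(-5)) + (-6)·(-5−(-3)) + (22/3)·(-3−9)) = ½·(161 + 12 − 88) = 85/2, so the ratio is (85/2)/85 = 1/2.

1/2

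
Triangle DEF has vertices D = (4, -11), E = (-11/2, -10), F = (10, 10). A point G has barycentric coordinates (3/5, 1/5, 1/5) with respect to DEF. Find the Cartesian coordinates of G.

G = (3/5)·D + (1/5)·E + (1/5)·F.
x-coordinate: (3/5)·4 + (1/5)·(-11/2) + (1/5)·10 = 33/10.
y-coordinate: (3/5)·(-11) + (1/5)·(-10) + (1/5)·10 = -33/5.

(33/10, -33/5)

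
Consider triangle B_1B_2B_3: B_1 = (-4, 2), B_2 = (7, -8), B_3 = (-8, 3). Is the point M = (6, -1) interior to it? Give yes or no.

Barycentric coordinates of M: (94/29, 2/29, -67/29).
The three coordinates are positive, positive, negative; a point is interior exactly when all three are positive.

no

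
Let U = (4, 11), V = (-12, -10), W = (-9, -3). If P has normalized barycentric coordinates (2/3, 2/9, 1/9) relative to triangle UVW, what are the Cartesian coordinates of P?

(-1, 43/9)

P = (2/3)·U + (2/9)·V + (1/9)·W.
x-coordinate: (2/3)·4 + (2/9)·(-12) + (1/9)·(-9) = -1.
y-coordinate: (2/3)·11 + (2/9)·(-10) + (1/9)·(-3) = 43/9.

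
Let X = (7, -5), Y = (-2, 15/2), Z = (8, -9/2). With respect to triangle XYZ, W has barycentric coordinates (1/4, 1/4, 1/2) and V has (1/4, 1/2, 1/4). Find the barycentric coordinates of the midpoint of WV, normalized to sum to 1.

(1/4, 3/8, 3/8)

Since both coordinate triples sum to 1, the midpoint's barycentrics are the componentwise average.
(1/4+1/4)/2 = 1/4; similarly 3/8 and 3/8.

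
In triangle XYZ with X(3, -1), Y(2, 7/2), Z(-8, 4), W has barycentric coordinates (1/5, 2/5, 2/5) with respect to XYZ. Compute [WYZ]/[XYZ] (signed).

1/5

The signed ratio [WYZ]/[XYZ] equals the barycentric coordinate of W at vertex X, which is 1/5.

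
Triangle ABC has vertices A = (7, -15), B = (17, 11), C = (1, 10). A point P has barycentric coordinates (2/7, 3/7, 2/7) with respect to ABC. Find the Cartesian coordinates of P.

P = (2/7)·A + (3/7)·B + (2/7)·C.
x-coordinate: (2/7)·7 + (3/7)·17 + (2/7)·1 = 67/7.
y-coordinate: (2/7)·(-15) + (3/7)·11 + (2/7)·10 = 23/7.

(67/7, 23/7)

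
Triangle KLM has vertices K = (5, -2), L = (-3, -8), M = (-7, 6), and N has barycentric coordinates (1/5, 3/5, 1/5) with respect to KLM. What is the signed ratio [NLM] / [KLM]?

The signed ratio [NLM]/[KLM] equals the barycentric coordinate of N at vertex K, which is 1/5.

1/5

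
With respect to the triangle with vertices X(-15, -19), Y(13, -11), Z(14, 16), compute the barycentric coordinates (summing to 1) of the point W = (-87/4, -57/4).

(5/4, -1/2, 1/4)

Signed area of the reference triangle: [XYZ] = ½·((-15)·(-11−16) + 13·(16−(-19)) + 14·(-19−(-11))) = ½·(405 + 455 − 112) = 374.
[WYZ] = ½·((-87/4)·(-11−16) + 13·(16−(-57/4)) + 14·(-57/4−(-11))) = ½·(2349/4 + 1573/4 − 91/2) = 935/2, so the X-coordinate is (935/2)/374 = 5/4.
[XWZ] = ½·((-15)·(-57/4−16) + (-87/4)·(16−(-19)) + 14·(-19−(-57/4))) = ½·(1815/4 − 3045/4 − 133/2) = -187, so the Y-coordinate is -1/2.
[XYW] = ½·((-15)·(-11−(-57/4)) + 13·(-57/4−(-19)) + (-87/4)·(-19−(-11))) = ½·(-195/4 + 247/4 + 174) = 187/2, so the Z-coordinate is 1/4.
Check: 5/4 − 1/2 + 1/4 = 1.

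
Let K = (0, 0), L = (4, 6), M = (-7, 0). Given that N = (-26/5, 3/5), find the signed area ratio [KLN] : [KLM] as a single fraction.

[KLM] = ½·(0·(6−0) + 4·(0−0) + (-7)·(0−6)) = ½·(0 + 0 + 42) = 21.
[KLN] = ½·(0·(6−(3/5)) + 4·(3/5−0) + (-26/5)·(0−6)) = ½·(0 + 12/5 + 156/5) = 84/5, so the ratio is (84/5)/21 = 4/5.

4/5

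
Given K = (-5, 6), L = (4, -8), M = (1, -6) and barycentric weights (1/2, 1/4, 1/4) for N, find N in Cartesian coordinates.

N = (1/2)·K + (1/4)·L + (1/4)·M.
x-coordinate: (1/2)·(-5) + (1/4)·4 + (1/4)·1 = -5/4.
y-coordinate: (1/2)·6 + (1/4)·(-8) + (1/4)·(-6) = -1/2.

(-5/4, -1/2)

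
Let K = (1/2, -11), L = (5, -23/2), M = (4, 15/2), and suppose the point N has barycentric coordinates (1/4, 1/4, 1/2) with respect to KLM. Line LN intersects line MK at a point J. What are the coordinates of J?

Line LN meets MK where the L-coordinate vanishes; zeroing N's L-weight and renormalizing leaves M, K-weights 1/2 : 1/4 → (2/3, 1/3).
So J = (2/3)·M + (1/3)·K = (17/6, 4/3).

(17/6, 4/3)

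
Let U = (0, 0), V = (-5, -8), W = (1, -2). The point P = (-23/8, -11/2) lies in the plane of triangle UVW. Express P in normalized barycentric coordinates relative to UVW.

(1/8, 5/8, 1/4)

Signed area of the reference triangle: [UVW] = ½·(0·(-8−(-2)) + (-5)·(-2−0) + 1·(0−(-8))) = ½·(0 + 10 + 8) = 9.
[PVW] = ½·((-23/8)·(-8−(-2)) + (-5)·(-2−(-11/2)) + 1·(-11/2−(-8))) = ½·(69/4 − 35/2 + 5/2) = 9/8, so the U-coordinate is (9/8)/9 = 1/8.
[UPW] = ½·(0·(-11/2−(-2)) + (-23/8)·(-2−0) + 1·(0−(-11/2))) = ½·(0 + 23/4 + 11/2) = 45/8, so the V-coordinate is 5/8.
[UVP] = ½·(0·(-8−(-11/2)) + (-5)·(-11/2−0) + (-23/8)·(0−(-8))) = ½·(0 + 55/2 − 23) = 9/4, so the W-coordinate is 1/4.
Check: 1/8 + 5/8 + 1/4 = 1.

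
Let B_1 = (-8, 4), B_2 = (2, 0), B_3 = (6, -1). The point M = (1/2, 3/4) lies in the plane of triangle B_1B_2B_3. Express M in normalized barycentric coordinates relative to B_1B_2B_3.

(1/4, 1/2, 1/4)

Signed area of the reference triangle: [B_1B_2B_3] = ½·((-8)·(0−(-1)) + 2·(-1−4) + 6·(4−0)) = ½·(-8 − 10 + 24) = 3.
[MB_2B_3] = ½·((1/2)·(0−(-1)) + 2·(-1−(3/4)) + 6·(3/4−0)) = ½·(1/2 − 7/2 + 9/2) = 3/4, so the B_1-coordinate is (3/4)/3 = 1/4.
[B_1MB_3] = ½·((-8)·(3/4−(-1)) + (1/2)·(-1−4) + 6·(4−(3/4))) = ½·(-14 − 5/2 + 39/2) = 3/2, so the B_2-coordinate is 1/2.
[B_1B_2M] = ½·((-8)·(0−(3/4)) + 2·(3/4−4) + (1/2)·(4−0)) = ½·(6 − 13/2 + 2) = 3/4, so the B_3-coordinate is 1/4.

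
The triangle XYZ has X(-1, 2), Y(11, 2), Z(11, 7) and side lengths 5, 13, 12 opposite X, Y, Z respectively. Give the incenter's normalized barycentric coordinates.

(1/6, 13/30, 2/5)

The incenter has barycentric coordinates proportional to the opposite side lengths: (5 : 13 : 12).
Normalizing by 5+13+12 = 30 gives (1/6, 13/30, 2/5).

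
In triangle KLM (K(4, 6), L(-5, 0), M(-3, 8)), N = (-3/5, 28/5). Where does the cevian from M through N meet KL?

(1, 4)

Barycentric coordinates of N with respect to KLM: (2/5, 1/5, 2/5).
On side KL the M-coordinate is zero; dropping N's M-weight 2/5 and renormalizing the remaining 2/5 : 1/5 gives weights 2/3, 1/3 on K, L.
J = (2/3)·(4, 6) + (1/3)·(-5, 0) = (1, 4).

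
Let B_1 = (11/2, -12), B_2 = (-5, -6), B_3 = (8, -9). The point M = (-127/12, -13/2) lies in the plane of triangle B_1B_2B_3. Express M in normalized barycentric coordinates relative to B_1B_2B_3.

(1/2, 4/3, -5/6)

Signed area of the reference triangle: [B_1B_2B_3] = ½·((11/2)·(-6−(-9)) + (-5)·(-9−(-12)) + 8·(-12−(-6))) = ½·(33/2 − 15 − 48) = -93/4.
[MB_2B_3] = ½·((-127/12)·(-6−(-9)) + (-5)·(-9−(-13/2)) + 8·(-13/2−(-6))) = ½·(-127/4 + 25/2 − 4) = -93/8, so the B_1-coordinate is (-93/8)/(-93/4) = 1/2.
[B_1MB_3] = ½·((11/2)·(-13/2−(-9)) + (-127/12)·(-9−(-12)) + 8·(-12−(-13/2))) = ½·(55/4 − 127/4 − 44) = -31, so the B_2-coordinate is 4/3.
[B_1B_2M] = ½·((11/2)·(-6−(-13/2)) + (-5)·(-13/2−(-12)) + (-127/12)·(-12−(-6))) = ½·(11/4 − 55/2 + 127/2) = 155/8, so the B_3-coordinate is -5/6.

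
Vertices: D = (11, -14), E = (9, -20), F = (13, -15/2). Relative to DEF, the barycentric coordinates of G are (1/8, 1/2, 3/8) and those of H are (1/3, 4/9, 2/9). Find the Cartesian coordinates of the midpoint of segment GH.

(767/72, -4289/288)

Barycentric coordinates of the midpoint are the average: (11/48, 17/36, 43/144).
Converting: (11/48)·D + (17/36)·E + (43/144)·F = (767/72, -4289/288).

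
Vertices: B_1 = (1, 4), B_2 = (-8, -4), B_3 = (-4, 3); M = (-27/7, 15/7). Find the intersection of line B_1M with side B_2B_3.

Barycentric coordinates of M with respect to B_1B_2B_3: (1/7, 1/7, 5/7).
On side B_2B_3 the B_1-coordinate is zero; dropping M's B_1-weight 1/7 and renormalizing the remaining 1/7 : 5/7 gives weights 1/6, 5/6 on B_2, B_3.
N = (1/6)·(-8, -4) + (5/6)·(-4, 3) = (-14/3, 11/6).

(-14/3, 11/6)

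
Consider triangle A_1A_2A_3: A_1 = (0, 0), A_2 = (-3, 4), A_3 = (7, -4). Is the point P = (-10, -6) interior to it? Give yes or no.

Barycentric coordinates of P: (39/4, -41/8, -29/8).
The three coordinates are positive, negative, negative; a point is interior exactly when all three are positive.

no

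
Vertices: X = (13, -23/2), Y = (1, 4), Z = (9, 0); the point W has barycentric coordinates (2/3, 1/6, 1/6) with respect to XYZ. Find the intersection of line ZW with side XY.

Line ZW meets XY where the Z-coordinate vanishes; zeroing W's Z-weight and renormalizing leaves X, Y-weights 2/3 : 1/6 → (4/5, 1/5).
So V = (4/5)·X + (1/5)·Y = (53/5, -42/5).

(53/5, -42/5)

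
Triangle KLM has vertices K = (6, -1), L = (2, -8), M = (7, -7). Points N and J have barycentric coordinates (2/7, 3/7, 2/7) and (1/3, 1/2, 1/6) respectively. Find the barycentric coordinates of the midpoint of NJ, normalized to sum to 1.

Since both coordinate triples sum to 1, the midpoint's barycentrics are the componentwise average.
(2/7+1/3)/2 = 13/42; similarly 13/28 and 19/84.

(13/42, 13/28, 19/84)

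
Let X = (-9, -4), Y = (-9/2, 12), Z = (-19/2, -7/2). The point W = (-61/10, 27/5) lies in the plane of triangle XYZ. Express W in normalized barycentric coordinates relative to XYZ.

(4/5, 3/5, -2/5)

Signed area of the reference triangle: [XYZ] = ½·((-9)·(12−(-7/2)) + (-9/2)·(-7/2−(-4)) + (-19/2)·(-4−12)) = ½·(-279/2 − 9/4 + 152) = 41/8.
[WYZ] = ½·((-61/10)·(12−(-7/2)) + (-9/2)·(-7/2−(27/5)) + (-19/2)·(27/5−12)) = ½·(-1891/20 + 801/20 + 627/10) = 41/10, so the X-coordinate is (41/10)/(41/8) = 4/5.
[XWZ] = ½·((-9)·(27/5−(-7/2)) + (-61/10)·(-7/2−(-4)) + (-19/2)·(-4−(27/5))) = ½·(-801/10 − 61/20 + 893/10) = 123/40, so the Y-coordinate is 3/5.
[XYW] = ½·((-9)·(12−(27/5)) + (-9/2)·(27/5−(-4)) + (-61/10)·(-4−12)) = ½·(-297/5 − 423/10 + 488/5) = -41/20, so the Z-coordinate is -2/5.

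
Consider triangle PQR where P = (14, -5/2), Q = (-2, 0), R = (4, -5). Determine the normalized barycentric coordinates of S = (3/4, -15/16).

Signed area of the reference triangle: [PQR] = ½·(14·(0−(-5)) + (-2)·(-5−(-5/2)) + 4·(-5/2−0)) = ½·(70 + 5 − 10) = 65/2.
[SQR] = ½·((3/4)·(0−(-5)) + (-2)·(-5−(-15/16)) + 4·(-15/16−0)) = ½·(15/4 + 65/8 − 15/4) = 65/16, so the P-coordinate is (65/16)/(65/2) = 1/8.
[PSR] = ½·(14·(-15/16−(-5)) + (3/4)·(-5−(-5/2)) + 4·(-5/2−(-15/16))) = ½·(455/8 − 15/8 − 25/4) = 195/8, so the Q-coordinate is 3/4.
[PQS] = ½·(14·(0−(-15/16)) + (-2)·(-15/16−(-5/2)) + (3/4)·(-5/2−0)) = ½·(105/8 − 25/8 − 15/8) = 65/16, so the R-coordinate is 1/8.
Check: 1/8 + 3/4 + 1/8 = 1.

(1/8, 3/4, 1/8)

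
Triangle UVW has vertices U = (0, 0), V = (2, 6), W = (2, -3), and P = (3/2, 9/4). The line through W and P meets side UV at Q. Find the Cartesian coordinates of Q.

Barycentric coordinates of P with respect to UVW: (1/4, 1/2, 1/4).
On side UV the W-coordinate is zero; dropping P's W-weight 1/4 and renormalizing the remaining 1/4 : 1/2 gives weights 1/3, 2/3 on U, V.
Q = (1/3)·(0, 0) + (2/3)·(2, 6) = (4/3, 4).

(4/3, 4)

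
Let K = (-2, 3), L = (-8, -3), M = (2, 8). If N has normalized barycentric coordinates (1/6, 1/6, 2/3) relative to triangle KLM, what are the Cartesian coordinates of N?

(-1/3, 16/3)

N = (1/6)·K + (1/6)·L + (2/3)·M.
x-coordinate: (1/6)·(-2) + (1/6)·(-8) + (2/3)·2 = -1/3.
y-coordinate: (1/6)·3 + (1/6)·(-3) + (2/3)·8 = 16/3.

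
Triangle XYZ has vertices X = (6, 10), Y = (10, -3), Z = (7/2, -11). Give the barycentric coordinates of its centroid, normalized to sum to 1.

The centroid is the average of the vertices, so each weight is 1/3.

(1/3, 1/3, 1/3)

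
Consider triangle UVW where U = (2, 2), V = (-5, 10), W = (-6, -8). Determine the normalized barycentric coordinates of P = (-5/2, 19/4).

(3/8, 1/2, 1/8)

Signed area of the reference triangle: [UVW] = ½·(2·(10−(-8)) + (-5)·(-8−2) + (-6)·(2−10)) = ½·(36 + 50 + 48) = 67.
[PVW] = ½·((-5/2)·(10−(-8)) + (-5)·(-8−(19/4)) + (-6)·(19/4−10)) = ½·(-45 + 255/4 + 63/2) = 201/8, so the U-coordinate is (201/8)/67 = 3/8.
[UPW] = ½·(2·(19/4−(-8)) + (-5/2)·(-8−2) + (-6)·(2−(19/4))) = ½·(51/2 + 25 + 33/2) = 67/2, so the V-coordinate is 1/2.
[UVP] = ½·(2·(10−(19/4)) + (-5)·(19/4−2) + (-5/2)·(2−10)) = ½·(21/2 − 55/4 + 20) = 67/8, so the W-coordinate is 1/8.
Check: 3/8 + 1/2 + 1/8 = 1.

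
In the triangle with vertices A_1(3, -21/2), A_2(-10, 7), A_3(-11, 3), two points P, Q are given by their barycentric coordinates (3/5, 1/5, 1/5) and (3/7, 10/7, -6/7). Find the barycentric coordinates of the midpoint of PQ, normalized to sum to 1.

Since both coordinate triples sum to 1, the midpoint's barycentrics are the componentwise average.
(3/5+3/7)/2 = 18/35; similarly 57/70 and -23/70.

(18/35, 57/70, -23/70)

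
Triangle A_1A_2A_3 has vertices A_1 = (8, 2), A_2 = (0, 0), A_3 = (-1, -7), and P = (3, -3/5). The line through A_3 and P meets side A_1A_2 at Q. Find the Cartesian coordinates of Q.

Barycentric coordinates of P with respect to A_1A_2A_3: (2/5, 2/5, 1/5).
On side A_1A_2 the A_3-coordinate is zero; dropping P's A_3-weight 1/5 and renormalizing the remaining 2/5 : 2/5 gives weights 1/2, 1/2 on A_1, A_2.
Q = (1/2)·(8, 2) + (1/2)·(0, 0) = (4, 1).

(4, 1)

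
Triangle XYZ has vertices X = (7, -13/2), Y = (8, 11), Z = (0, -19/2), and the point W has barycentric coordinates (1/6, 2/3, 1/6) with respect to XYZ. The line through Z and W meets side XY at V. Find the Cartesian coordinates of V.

Line ZW meets XY where the Z-coordinate vanishes; zeroing W's Z-weight and renormalizing leaves X, Y-weights 1/6 : 2/3 → (1/5, 4/5).
So V = (1/5)·X + (4/5)·Y = (39/5, 15/2).

(39/5, 15/2)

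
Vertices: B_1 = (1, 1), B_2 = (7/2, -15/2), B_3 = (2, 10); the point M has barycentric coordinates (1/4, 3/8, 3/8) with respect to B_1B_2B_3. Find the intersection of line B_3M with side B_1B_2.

Line B_3M meets B_1B_2 where the B_3-coordinate vanishes; zeroing M's B_3-weight and renormalizing leaves B_1, B_2-weights 1/4 : 3/8 → (2/5, 3/5).
So N = (2/5)·B_1 + (3/5)·B_2 = (5/2, -41/10).

(5/2, -41/10)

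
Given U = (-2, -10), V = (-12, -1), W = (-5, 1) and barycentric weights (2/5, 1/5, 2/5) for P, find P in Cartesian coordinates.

P = (2/5)·U + (1/5)·V + (2/5)·W.
x-coordinate: (2/5)·(-2) + (1/5)·(-12) + (2/5)·(-5) = -26/5.
y-coordinate: (2/5)·(-10) + (1/5)·(-1) + (2/5)·1 = -19/5.

(-26/5, -19/5)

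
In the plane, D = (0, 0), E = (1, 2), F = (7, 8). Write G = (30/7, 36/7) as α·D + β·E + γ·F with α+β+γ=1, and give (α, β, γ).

(1/7, 2/7, 4/7)

Signed area of the reference triangle: [DEF] = ½·(0·(2−8) + 1·(8−0) + 7·(0−2)) = ½·(0 + 8 − 14) = -3.
[GEF] = ½·((30/7)·(2−8) + 1·(8−(36/7)) + 7·(36/7−2)) = ½·(-180/7 + 20/7 + 22) = -3/7, so the D-coordinate is (-3/7)/(-3) = 1/7.
[DGF] = ½·(0·(36/7−8) + (30/7)·(8−0) + 7·(0−(36/7))) = ½·(0 + 240/7 − 36) = -6/7, so the E-coordinate is 2/7.
[DEG] = ½·(0·(2−(36/7)) + 1·(36/7−0) + (30/7)·(0−2)) = ½·(0 + 36/7 − 60/7) = -12/7, so the F-coordinate is 4/7.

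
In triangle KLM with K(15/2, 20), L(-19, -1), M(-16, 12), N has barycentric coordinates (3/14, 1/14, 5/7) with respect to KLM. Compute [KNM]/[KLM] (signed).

The signed ratio [KNM]/[KLM] equals the barycentric coordinate of N at vertex L, which is 1/14.

1/14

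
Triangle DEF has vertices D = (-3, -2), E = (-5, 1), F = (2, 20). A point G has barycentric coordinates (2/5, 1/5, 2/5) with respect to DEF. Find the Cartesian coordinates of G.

G = (2/5)·D + (1/5)·E + (2/5)·F.
x-coordinate: (2/5)·(-3) + (1/5)·(-5) + (2/5)·2 = -7/5.
y-coordinate: (2/5)·(-2) + (1/5)·1 + (2/5)·20 = 37/5.

(-7/5, 37/5)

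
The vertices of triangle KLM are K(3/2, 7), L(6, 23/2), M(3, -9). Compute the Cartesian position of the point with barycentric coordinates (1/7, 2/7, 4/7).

N = (1/7)·K + (2/7)·L + (4/7)·M.
x-coordinate: (1/7)·(3/2) + (2/7)·6 + (4/7)·3 = 51/14.
y-coordinate: (1/7)·7 + (2/7)·(23/2) + (4/7)·(-9) = -6/7.

(51/14, -6/7)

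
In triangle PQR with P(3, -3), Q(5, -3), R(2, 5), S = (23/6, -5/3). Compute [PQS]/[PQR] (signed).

1/6

[PQR] = ½·(3·(-3−5) + 5·(5−(-3)) + 2·(-3−(-3))) = ½·(-24 + 40 + 0) = 8.
[PQS] = ½·(3·(-3−(-5/3)) + 5·(-5/3−(-3)) + (23/6)·(-3−(-3))) = ½·(-4 + 20/3 + 0) = 4/3, so the ratio is (4/3)/8 = 1/6.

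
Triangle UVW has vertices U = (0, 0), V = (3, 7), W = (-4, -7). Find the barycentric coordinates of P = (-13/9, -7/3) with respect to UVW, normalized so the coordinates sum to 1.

Signed area of the reference triangle: [UVW] = ½·(0·(7−(-7)) + 3·(-7−0) + (-4)·(0−7)) = ½·(0 − 21 + 28) = 7/2.
[PVW] = ½·((-13/9)·(7−(-7)) + 3·(-7−(-7/3)) + (-4)·(-7/3−7)) = ½·(-182/9 − 14 + 112/3) = 14/9, so the U-coordinate is (14/9)/(7/2) = 4/9.
[UPW] = ½·(0·(-7/3−(-7)) + (-13/9)·(-7−0) + (-4)·(0−(-7/3))) = ½·(0 + 91/9 − 28/3) = 7/18, so the V-coordinate is 1/9.
[UVP] = ½·(0·(7−(-7/3)) + 3·(-7/3−0) + (-13/9)·(0−7)) = ½·(0 − 7 + 91/9) = 14/9, so the W-coordinate is 4/9.
Check: 4/9 + 1/9 + 4/9 = 1.

(4/9, 1/9, 4/9)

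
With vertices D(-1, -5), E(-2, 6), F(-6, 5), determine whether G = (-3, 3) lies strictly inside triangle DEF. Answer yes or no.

Barycentric coordinates of G: (11/45, 4/9, 14/45).
The three coordinates are positive, positive, positive; a point is interior exactly when all three are positive.

yes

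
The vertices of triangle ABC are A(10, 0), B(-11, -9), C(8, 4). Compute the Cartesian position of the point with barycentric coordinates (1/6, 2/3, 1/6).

P = (1/6)·A + (2/3)·B + (1/6)·C.
x-coordinate: (1/6)·10 + (2/3)·(-11) + (1/6)·8 = -13/3.
y-coordinate: (1/6)·0 + (2/3)·(-9) + (1/6)·4 = -16/3.

(-13/3, -16/3)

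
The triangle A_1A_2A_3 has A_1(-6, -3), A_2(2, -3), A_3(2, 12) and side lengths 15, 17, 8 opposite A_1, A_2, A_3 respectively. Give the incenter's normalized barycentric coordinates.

(3/8, 17/40, 1/5)

The incenter has barycentric coordinates proportional to the opposite side lengths: (15 : 17 : 8).
Normalizing by 15+17+8 = 40 gives (3/8, 17/40, 1/5).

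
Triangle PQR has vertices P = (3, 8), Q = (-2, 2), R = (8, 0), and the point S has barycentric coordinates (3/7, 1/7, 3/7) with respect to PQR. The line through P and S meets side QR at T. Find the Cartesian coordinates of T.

(11/2, 1/2)

Line PS meets QR where the P-coordinate vanishes; zeroing S's P-weight and renormalizing leaves Q, R-weights 1/7 : 3/7 → (1/4, 3/4).
So T = (1/4)·Q + (3/4)·R = (11/2, 1/2).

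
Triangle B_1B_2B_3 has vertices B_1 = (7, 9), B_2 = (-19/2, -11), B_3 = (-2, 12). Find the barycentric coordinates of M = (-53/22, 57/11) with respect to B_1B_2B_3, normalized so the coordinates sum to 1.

(2/11, 3/11, 6/11)

Signed area of the reference triangle: [B_1B_2B_3] = ½·(7·(-11−12) + (-19/2)·(12−9) + (-2)·(9−(-11))) = ½·(-161 − 57/2 − 40) = -459/4.
[MB_2B_3] = ½·((-53/22)·(-11−12) + (-19/2)·(12−(57/11)) + (-2)·(57/11−(-11))) = ½·(1219/22 − 1425/22 − 356/11) = -459/22, so the B_1-coordinate is (-459/22)/(-459/4) = 2/11.
[B_1MB_3] = ½·(7·(57/11−12) + (-53/22)·(12−9) + (-2)·(9−(57/11))) = ½·(-525/11 − 159/22 − 84/11) = -1377/44, so the B_2-coordinate is 3/11.
[B_1B_2M] = ½·(7·(-11−(57/11)) + (-19/2)·(57/11−9) + (-53/22)·(9−(-11))) = ½·(-1246/11 + 399/11 − 530/11) = -1377/22, so the B_3-coordinate is 6/11.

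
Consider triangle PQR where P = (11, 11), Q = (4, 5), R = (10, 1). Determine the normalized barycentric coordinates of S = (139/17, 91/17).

Signed area of the reference triangle: [PQR] = ½·(11·(5−1) + 4·(1−11) + 10·(11−5)) = ½·(44 − 40 + 60) = 32.
[SQR] = ½·((139/17)·(5−1) + 4·(1−(91/17)) + 10·(91/17−5)) = ½·(556/17 − 296/17 + 60/17) = 160/17, so the P-coordinate is (160/17)/32 = 5/17.
[PSR] = ½·(11·(91/17−1) + (139/17)·(1−11) + 10·(11−(91/17))) = ½·(814/17 − 1390/17 + 960/17) = 192/17, so the Q-coordinate is 6/17.
[PQS] = ½·(11·(5−(91/17)) + 4·(91/17−11) + (139/17)·(11−5)) = ½·(-66/17 − 384/17 + 834/17) = 192/17, so the R-coordinate is 6/17.
Check: 5/17 + 6/17 + 6/17 = 1.

(5/17, 6/17, 6/17)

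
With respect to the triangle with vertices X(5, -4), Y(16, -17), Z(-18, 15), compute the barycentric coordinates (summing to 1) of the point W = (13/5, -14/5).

Signed area of the reference triangle: [XYZ] = ½·(5·(-17−15) + 16·(15−(-4)) + (-18)·(-4−(-17))) = ½·(-160 + 304 − 234) = -45.
[WYZ] = ½·((13/5)·(-17−15) + 16·(15−(-14/5)) + (-18)·(-14/5−(-17))) = ½·(-416/5 + 1424/5 − 1278/5) = -27, so the X-coordinate is (-27)/(-45) = 3/5.
[XWZ] = ½·(5·(-14/5−15) + (13/5)·(15−(-4)) + (-18)·(-4−(-14/5))) = ½·(-89 + 247/5 + 108/5) = -9, so the Y-coordinate is 1/5.
[XYW] = ½·(5·(-17−(-14/5)) + 16·(-14/5−(-4)) + (13/5)·(-4−(-17))) = ½·(-71 + 96/5 + 169/5) = -9, so the Z-coordinate is 1/5.
Check: 3/5 + 1/5 + 1/5 = 1.

(3/5, 1/5, 1/5)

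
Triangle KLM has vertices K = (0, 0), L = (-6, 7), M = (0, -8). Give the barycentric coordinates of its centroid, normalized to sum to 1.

(1/3, 1/3, 1/3)

The centroid is the average of the vertices, so each weight is 1/3.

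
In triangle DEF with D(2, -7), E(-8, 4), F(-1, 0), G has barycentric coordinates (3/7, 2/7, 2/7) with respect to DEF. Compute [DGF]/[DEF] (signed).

The signed ratio [DGF]/[DEF] equals the barycentric coordinate of G at vertex E, which is 2/7.

2/7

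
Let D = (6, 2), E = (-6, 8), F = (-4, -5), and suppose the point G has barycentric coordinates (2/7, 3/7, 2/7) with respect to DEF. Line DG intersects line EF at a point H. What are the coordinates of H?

(-26/5, 14/5)

Line DG meets EF where the D-coordinate vanishes; zeroing G's D-weight and renormalizing leaves E, F-weights 3/7 : 2/7 → (3/5, 2/5).
So H = (3/5)·E + (2/5)·F = (-26/5, 14/5).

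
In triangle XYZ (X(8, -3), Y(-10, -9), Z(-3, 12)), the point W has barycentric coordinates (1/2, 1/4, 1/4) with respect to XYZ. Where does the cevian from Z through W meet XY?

Line ZW meets XY where the Z-coordinate vanishes; zeroing W's Z-weight and renormalizing leaves X, Y-weights 1/2 : 1/4 → (2/3, 1/3).
So V = (2/3)·X + (1/3)·Y = (2, -5).

(2, -5)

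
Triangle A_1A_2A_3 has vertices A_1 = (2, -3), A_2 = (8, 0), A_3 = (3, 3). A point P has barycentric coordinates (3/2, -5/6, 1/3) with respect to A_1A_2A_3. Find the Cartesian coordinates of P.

P = (3/2)·A_1 + (-5/6)·A_2 + (1/3)·A_3.
x-coordinate: (3/2)·2 + (-5/6)·8 + (1/3)·3 = -8/3.
y-coordinate: (3/2)·(-3) + (-5/6)·0 + (1/3)·3 = -7/2.

(-8/3, -7/2)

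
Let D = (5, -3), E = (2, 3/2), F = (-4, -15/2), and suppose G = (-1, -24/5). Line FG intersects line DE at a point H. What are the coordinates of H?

(7/2, -3/4)

Barycentric coordinates of G with respect to DEF: (1/5, 1/5, 3/5).
On side DE the F-coordinate is zero; dropping G's F-weight 3/5 and renormalizing the remaining 1/5 : 1/5 gives weights 1/2, 1/2 on D, E.
H = (1/2)·(5, -3) + (1/2)·(2, 3/2) = (7/2, -3/4).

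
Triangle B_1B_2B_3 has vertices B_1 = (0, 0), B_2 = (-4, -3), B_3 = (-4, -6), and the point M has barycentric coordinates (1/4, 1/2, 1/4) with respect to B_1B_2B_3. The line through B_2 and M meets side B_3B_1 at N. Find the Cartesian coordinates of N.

(-2, -3)

Line B_2M meets B_3B_1 where the B_2-coordinate vanishes; zeroing M's B_2-weight and renormalizing leaves B_3, B_1-weights 1/4 : 1/4 → (1/2, 1/2).
So N = (1/2)·B_3 + (1/2)·B_1 = (-2, -3).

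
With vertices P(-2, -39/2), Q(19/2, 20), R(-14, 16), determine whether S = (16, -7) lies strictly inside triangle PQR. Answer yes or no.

Barycentric coordinates of S: (2642/3529, 3156/3529, -2269/3529).
The three coordinates are positive, positive, negative; a point is interior exactly when all three are positive.

no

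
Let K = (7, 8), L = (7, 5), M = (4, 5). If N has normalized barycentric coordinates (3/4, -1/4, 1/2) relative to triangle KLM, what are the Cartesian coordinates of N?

N = (3/4)·K + (-1/4)·L + (1/2)·M.
x-coordinate: (3/4)·7 + (-1/4)·7 + (1/2)·4 = 11/2.
y-coordinate: (3/4)·8 + (-1/4)·5 + (1/2)·5 = 29/4.

(11/2, 29/4)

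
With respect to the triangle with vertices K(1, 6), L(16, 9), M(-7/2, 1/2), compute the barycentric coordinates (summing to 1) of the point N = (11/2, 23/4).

Signed area of the reference triangle: [KLM] = ½·(1·(9−(1/2)) + 16·(1/2−6) + (-7/2)·(6−9)) = ½·(17/2 − 88 + 21/2) = -69/2.
[NLM] = ½·((11/2)·(9−(1/2)) + 16·(1/2−(23/4)) + (-7/2)·(23/4−9)) = ½·(187/4 − 84 + 91/8) = -207/16, so the K-coordinate is (-207/16)/(-69/2) = 3/8.
[KNM] = ½·(1·(23/4−(1/2)) + (11/2)·(1/2−6) + (-7/2)·(6−(23/4))) = ½·(21/4 − 121/4 − 7/8) = -207/16, so the L-coordinate is 3/8.
[KLN] = ½·(1·(9−(23/4)) + 16·(23/4−6) + (11/2)·(6−9)) = ½·(13/4 − 4 − 33/2) = -69/8, so the M-coordinate is 1/4.

(3/8, 3/8, 1/4)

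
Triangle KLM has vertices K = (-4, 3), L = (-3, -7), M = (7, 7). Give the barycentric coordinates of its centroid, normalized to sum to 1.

The centroid is the average of the vertices, so each weight is 1/3.

(1/3, 1/3, 1/3)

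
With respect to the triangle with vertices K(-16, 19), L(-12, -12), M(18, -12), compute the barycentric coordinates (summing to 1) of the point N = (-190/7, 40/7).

Signed area of the reference triangle: [KLM] = ½·((-16)·(-12−(-12)) + (-12)·(-12−19) + 18·(19−(-12))) = ½·(0 + 372 + 558) = 465.
[NLM] = ½·((-190/7)·(-12−(-12)) + (-12)·(-12−(40/7)) + 18·(40/7−(-12))) = ½·(0 + 1488/7 + 2232/7) = 1860/7, so the K-coordinate is (1860/7)/465 = 4/7.
[KNM] = ½·((-16)·(40/7−(-12)) + (-190/7)·(-12−19) + 18·(19−(40/7))) = ½·(-1984/7 + 5890/7 + 1674/7) = 2790/7, so the L-coordinate is 6/7.
[KLN] = ½·((-16)·(-12−(40/7)) + (-12)·(40/7−19) + (-190/7)·(19−(-12))) = ½·(1984/7 + 1116/7 − 5890/7) = -1395/7, so the M-coordinate is -3/7.
Check: 4/7 + 6/7 − 3/7 = 1.

(4/7, 6/7, -3/7)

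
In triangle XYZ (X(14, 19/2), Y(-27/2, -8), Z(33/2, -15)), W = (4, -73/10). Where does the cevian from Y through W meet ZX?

(47/3, -41/6)

Barycentric coordinates of W with respect to XYZ: (1/5, 2/5, 2/5).
On side ZX the Y-coordinate is zero; dropping W's Y-weight 2/5 and renormalizing the remaining 2/5 : 1/5 gives weights 2/3, 1/3 on Z, X.
V = (2/3)·(33/2, -15) + (1/3)·(14, 19/2) = (47/3, -41/6).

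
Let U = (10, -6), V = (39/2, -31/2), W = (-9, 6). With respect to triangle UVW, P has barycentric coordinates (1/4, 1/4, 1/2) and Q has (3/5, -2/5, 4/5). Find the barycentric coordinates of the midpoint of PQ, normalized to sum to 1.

Since both coordinate triples sum to 1, the midpoint's barycentrics are the componentwise average.
(1/4+3/5)/2 = 17/40; similarly -3/40 and 13/20.

(17/40, -3/40, 13/20)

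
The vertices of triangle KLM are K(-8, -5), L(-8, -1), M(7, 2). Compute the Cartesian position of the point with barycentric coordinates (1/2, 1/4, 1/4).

N = (1/2)·K + (1/4)·L + (1/4)·M.
x-coordinate: (1/2)·(-8) + (1/4)·(-8) + (1/4)·7 = -17/4.
y-coordinate: (1/2)·(-5) + (1/4)·(-1) + (1/4)·2 = -9/4.

(-17/4, -9/4)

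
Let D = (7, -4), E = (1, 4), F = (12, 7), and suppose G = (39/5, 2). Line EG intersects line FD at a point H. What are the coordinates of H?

(19/2, 3/2)

Barycentric coordinates of G with respect to DEF: (2/5, 1/5, 2/5).
On side FD the E-coordinate is zero; dropping G's E-weight 1/5 and renormalizing the remaining 2/5 : 2/5 gives weights 1/2, 1/2 on F, D.
H = (1/2)·(12, 7) + (1/2)·(7, -4) = (19/2, 3/2).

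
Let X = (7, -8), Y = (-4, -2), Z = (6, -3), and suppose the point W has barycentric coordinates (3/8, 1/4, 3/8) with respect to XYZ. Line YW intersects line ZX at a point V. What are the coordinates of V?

(13/2, -11/2)

Line YW meets ZX where the Y-coordinate vanishes; zeroing W's Y-weight and renormalizing leaves Z, X-weights 3/8 : 3/8 → (1/2, 1/2).
So V = (1/2)·Z + (1/2)·X = (13/2, -11/2).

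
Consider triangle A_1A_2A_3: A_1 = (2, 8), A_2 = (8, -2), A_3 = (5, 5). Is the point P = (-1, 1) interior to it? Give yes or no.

Barycentric coordinates of P: (9/2, 5/2, -6).
The three coordinates are positive, positive, negative; a point is interior exactly when all three are positive.

no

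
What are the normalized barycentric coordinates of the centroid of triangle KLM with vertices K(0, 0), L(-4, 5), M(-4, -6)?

The centroid is the average of the vertices, so each weight is 1/3.

(1/3, 1/3, 1/3)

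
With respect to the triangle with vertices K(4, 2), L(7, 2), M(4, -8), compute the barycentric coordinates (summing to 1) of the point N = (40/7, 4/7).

(2/7, 4/7, 1/7)

Signed area of the reference triangle: [KLM] = ½·(4·(2−(-8)) + 7·(-8−2) + 4·(2−2)) = ½·(40 − 70 + 0) = -15.
[NLM] = ½·((40/7)·(2−(-8)) + 7·(-8−(4/7)) + 4·(4/7−2)) = ½·(400/7 − 60 − 40/7) = -30/7, so the K-coordinate is (-30/7)/(-15) = 2/7.
[KNM] = ½·(4·(4/7−(-8)) + (40/7)·(-8−2) + 4·(2−(4/7))) = ½·(240/7 − 400/7 + 40/7) = -60/7, so the L-coordinate is 4/7.
[KLN] = ½·(4·(2−(4/7)) + 7·(4/7−2) + (40/7)·(2−2)) = ½·(40/7 − 10 + 0) = -15/7, so the M-coordinate is 1/7.
Check: 2/7 + 4/7 + 1/7 = 1.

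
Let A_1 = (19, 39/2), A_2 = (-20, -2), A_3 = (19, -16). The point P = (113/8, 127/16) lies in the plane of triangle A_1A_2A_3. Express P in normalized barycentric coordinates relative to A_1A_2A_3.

Signed area of the reference triangle: [A_1A_2A_3] = ½·(19·(-2−(-16)) + (-20)·(-16−(39/2)) + 19·(39/2−(-2))) = ½·(266 + 710 + 817/2) = 2769/4.
[PA_2A_3] = ½·((113/8)·(-2−(-16)) + (-20)·(-16−(127/16)) + 19·(127/16−(-2))) = ½·(791/4 + 1915/4 + 3021/16) = 13845/32, so the A_1-coordinate is (13845/32)/(2769/4) = 5/8.
[A_1PA_3] = ½·(19·(127/16−(-16)) + (113/8)·(-16−(39/2)) + 19·(39/2−(127/16))) = ½·(7277/16 − 8023/16 + 3515/16) = 2769/32, so the A_2-coordinate is 1/8.
[A_1A_2P] = ½·(19·(-2−(127/16)) + (-20)·(127/16−(39/2)) + (113/8)·(39/2−(-2))) = ½·(-3021/16 + 925/4 + 4859/16) = 2769/16, so the A_3-coordinate is 1/4.
Check: 5/8 + 1/8 + 1/4 = 1.

(5/8, 1/8, 1/4)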